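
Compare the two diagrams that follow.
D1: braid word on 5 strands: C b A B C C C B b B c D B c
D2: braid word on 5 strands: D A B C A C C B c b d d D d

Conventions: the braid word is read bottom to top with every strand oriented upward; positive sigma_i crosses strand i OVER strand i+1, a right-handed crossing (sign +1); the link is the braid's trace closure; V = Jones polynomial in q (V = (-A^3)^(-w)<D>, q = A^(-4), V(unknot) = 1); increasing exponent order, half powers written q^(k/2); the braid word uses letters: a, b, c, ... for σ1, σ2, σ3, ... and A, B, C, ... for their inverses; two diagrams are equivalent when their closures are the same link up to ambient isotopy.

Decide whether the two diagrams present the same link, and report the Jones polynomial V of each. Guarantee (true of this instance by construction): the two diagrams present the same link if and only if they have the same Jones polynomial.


equivalent: yes
D1 (bracket A^-14 - A^-10 + 2A^-6 - A^-2 + A^2 - A^6; 14 crossings at w = -6): V = -q^-6 + q^-5 - q^-4 + 2q^-3 - q^-2 + q^-1
V(D2) = -q^-6 + q^-5 - q^-4 + 2q^-3 - q^-2 + q^-1  [14 crossings, <D> = A^-8 - A^-4 + 2 - A^4 + A^8 - A^12, w = -4]
observation: from 14 to 14 crossings by R-moves: one link, two diagrams


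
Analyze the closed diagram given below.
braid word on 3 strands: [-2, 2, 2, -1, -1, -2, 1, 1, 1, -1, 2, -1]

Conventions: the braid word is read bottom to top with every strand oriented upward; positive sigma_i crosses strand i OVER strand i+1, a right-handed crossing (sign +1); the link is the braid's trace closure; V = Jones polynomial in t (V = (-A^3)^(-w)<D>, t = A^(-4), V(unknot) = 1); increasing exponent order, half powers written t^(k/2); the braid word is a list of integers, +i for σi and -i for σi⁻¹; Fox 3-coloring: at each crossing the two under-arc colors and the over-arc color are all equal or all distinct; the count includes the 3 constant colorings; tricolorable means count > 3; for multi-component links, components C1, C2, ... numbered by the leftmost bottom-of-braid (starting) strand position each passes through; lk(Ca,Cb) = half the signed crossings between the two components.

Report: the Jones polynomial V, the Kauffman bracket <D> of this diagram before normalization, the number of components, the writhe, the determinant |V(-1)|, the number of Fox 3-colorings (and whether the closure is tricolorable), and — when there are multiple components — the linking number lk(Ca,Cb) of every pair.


V(t) = -t^-3 + 2t^-2 - 2t^-1 + 3 - 2t + 2t^2 - t^3
bracket: -A^-12 + 2A^-8 - 2A^-4 + 3 - 2A^4 + 2A^8 - A^12, w = 0
1 component, writhe 0, over 12 crossings
det 13, colorings 3 of 3^12 — not tricolorable
observation: inverse pairs cancel, leaving σ2 σ1⁻¹ σ1⁻¹ σ2⁻¹ σ1 σ1 σ2 σ1⁻¹


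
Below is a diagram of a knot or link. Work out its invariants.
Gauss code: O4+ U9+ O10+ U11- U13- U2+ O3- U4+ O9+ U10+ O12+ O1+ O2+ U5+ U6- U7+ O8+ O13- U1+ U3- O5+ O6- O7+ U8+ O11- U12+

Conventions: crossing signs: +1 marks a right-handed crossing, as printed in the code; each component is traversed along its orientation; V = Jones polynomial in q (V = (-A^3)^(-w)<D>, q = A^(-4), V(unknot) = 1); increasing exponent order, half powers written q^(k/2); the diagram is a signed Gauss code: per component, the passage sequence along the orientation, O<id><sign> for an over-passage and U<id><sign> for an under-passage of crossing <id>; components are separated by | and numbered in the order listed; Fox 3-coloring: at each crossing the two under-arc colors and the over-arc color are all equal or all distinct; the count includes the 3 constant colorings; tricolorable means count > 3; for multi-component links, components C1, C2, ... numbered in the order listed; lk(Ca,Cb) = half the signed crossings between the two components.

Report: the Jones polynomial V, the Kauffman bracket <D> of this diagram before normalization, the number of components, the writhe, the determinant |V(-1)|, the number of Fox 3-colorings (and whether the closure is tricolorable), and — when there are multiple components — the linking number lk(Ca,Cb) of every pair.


Jones polynomial: V(q) = 1 - q + 3q^2 - 3q^3 + 3q^4 - 4q^5 + 3q^6 - 2q^7 + q^8
<D> = -A^-17 + 2A^-13 - 3A^-9 + 4A^-5 - 3A^-1 + 3A^3 - 3A^7 + A^11 - A^15; writhe +5
components 1, writhe +5 (13 crossings)
3-colorings: 9 of 3^13, det 21 — tricolorable
note: w = +5 shifts under R1 moves; the (-A^3)^(-5) factor cancels that in V


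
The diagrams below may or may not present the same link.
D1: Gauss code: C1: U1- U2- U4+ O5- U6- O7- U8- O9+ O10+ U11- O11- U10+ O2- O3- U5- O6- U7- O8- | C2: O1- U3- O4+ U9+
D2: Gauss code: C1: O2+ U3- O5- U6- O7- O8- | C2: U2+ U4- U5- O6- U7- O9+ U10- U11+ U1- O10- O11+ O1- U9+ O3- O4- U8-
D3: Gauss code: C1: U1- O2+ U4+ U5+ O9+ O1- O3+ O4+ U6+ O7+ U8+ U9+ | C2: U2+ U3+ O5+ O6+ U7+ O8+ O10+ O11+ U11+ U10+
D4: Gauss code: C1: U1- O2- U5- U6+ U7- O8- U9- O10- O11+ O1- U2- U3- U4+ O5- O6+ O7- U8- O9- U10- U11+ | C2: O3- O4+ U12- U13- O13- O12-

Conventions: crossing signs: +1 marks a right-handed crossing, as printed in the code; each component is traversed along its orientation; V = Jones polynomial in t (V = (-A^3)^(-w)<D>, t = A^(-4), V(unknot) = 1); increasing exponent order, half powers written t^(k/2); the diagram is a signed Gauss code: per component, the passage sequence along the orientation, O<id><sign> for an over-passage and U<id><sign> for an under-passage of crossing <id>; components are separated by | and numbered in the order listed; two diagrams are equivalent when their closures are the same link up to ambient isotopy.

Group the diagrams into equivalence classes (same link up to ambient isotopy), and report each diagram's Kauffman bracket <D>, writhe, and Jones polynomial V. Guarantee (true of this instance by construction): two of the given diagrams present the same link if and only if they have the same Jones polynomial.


grouping into links: {D1, D4} | {D2} | {D3}
V(D1) = t^(-15/2) - t^(-7/2) - t^(-5/2) - t^(-3/2)  (w -5, c 11, <D> = A^-9 + A^-5 + A^-1 - A^15)
D2 (bracket A^-9 + A^-1 - A^3 + A^7; 11 crossings at w = -5): V = -t^(-11/2) + t^(-9/2) - t^(-7/2) - t^(-3/2)
D3 (bracket A^-7 - A^-3 + A - A^5 + A^9 + A^17; 11 crossings at w = +9): V = -t^(5/2) - t^(9/2) + t^(11/2) - t^(13/2) + t^(15/2) - t^(17/2)
V(D4) = t^(-15/2) - t^(-7/2) - t^(-5/2) - t^(-3/2)  [13 crossings, <D> = A^-15 + A^-11 + A^-7 - A^9, w = -7]
why: V(t) takes 3 values over 4 diagrams, fixing the grouping


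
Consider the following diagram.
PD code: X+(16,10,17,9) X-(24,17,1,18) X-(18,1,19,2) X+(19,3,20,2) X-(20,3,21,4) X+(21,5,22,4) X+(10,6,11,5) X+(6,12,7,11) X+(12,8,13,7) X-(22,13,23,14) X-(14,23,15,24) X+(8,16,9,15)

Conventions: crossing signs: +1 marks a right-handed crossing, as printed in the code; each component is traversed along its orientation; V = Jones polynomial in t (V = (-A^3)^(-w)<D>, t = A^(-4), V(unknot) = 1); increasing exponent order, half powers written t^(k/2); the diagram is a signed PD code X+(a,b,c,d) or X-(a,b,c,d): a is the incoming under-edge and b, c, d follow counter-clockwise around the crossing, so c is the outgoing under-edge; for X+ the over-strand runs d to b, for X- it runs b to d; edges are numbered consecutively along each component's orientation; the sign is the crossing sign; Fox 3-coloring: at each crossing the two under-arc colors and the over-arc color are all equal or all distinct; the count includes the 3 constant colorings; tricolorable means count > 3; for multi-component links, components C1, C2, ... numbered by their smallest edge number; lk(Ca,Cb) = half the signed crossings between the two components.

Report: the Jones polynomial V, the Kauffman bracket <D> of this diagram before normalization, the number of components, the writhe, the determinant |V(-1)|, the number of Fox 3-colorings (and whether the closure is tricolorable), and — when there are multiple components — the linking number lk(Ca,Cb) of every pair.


V = -t^-2 + 2t^-1 - 3 + 5t - 4t^2 + 5t^3 - 4t^4 + 2t^5 - t^6
<D> = -A^-18 + 2A^-14 - 4A^-10 + 5A^-6 - 4A^-2 + 5A^2 - 3A^6 + 2A^10 - A^14 (w = +2)
1 component over 12 crossings, w = +2
9 Fox colorings among 3^12, |V(-1)| = 27: tricolorable
why: det 27 = |V(-1)|; divisible by 3, so tricolorable


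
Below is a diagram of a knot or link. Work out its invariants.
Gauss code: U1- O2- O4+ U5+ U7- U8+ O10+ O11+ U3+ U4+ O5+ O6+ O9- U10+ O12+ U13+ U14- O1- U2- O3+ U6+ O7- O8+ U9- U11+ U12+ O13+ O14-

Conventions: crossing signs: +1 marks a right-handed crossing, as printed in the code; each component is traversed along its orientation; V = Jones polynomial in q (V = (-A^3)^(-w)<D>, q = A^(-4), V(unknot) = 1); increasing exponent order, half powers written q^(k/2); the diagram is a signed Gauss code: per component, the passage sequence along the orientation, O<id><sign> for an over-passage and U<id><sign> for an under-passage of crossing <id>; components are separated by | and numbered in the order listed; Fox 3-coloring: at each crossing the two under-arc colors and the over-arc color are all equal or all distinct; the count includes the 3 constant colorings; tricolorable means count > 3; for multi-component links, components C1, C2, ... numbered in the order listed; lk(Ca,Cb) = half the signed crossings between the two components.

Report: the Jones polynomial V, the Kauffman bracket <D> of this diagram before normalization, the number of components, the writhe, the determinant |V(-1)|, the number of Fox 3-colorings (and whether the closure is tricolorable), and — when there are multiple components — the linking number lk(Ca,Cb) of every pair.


Jones polynomial: V(q) = q - q^2 + 2q^3 - q^4 + q^5 - q^6
<D> = -A^-12 + A^-8 - A^-4 + 2 - A^4 + A^8; writhe +4
components 1, writhe +4 (14 crossings)
3-colorings: 3 of 3^14, det 7 — not tricolorable
note: |V(-1)| = 7: so not tricolorable, since 3 does not divide 7


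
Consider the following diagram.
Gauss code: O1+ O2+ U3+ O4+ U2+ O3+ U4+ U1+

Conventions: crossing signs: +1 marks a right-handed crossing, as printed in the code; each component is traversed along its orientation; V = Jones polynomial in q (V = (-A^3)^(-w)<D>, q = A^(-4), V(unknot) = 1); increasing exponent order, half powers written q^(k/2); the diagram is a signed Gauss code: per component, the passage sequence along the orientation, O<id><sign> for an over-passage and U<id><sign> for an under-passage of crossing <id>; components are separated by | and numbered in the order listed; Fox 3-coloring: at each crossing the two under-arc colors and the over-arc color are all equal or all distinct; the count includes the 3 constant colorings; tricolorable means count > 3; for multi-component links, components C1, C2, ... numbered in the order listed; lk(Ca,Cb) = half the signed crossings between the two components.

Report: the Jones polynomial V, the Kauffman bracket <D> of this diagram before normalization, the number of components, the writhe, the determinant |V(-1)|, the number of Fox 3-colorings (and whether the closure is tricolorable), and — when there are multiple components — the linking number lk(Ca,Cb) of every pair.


V = q + q^3 - q^4
<D> = -A^-4 + 1 + A^8 (w = +4)
1 component over 4 crossings, w = +4
9 Fox colorings among 3^4, |V(-1)| = 3: tricolorable
why: w = +4 (over 4 crossings) is diagram-only; (-A^3)^(-4) removes it from V


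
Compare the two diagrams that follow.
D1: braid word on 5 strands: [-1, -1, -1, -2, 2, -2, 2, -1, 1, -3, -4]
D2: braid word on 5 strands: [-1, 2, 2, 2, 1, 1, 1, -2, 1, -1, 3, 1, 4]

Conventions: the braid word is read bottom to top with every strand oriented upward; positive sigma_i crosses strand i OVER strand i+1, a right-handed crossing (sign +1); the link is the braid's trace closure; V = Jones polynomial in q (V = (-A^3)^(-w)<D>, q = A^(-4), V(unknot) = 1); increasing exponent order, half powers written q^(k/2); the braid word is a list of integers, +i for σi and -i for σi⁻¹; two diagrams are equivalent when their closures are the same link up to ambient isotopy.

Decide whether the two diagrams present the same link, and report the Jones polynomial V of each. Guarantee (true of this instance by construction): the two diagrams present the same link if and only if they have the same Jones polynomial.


equivalent: no
D1 (bracket A^-13 + A^-9 + A^-5 - A^3; 11 crossings at w = -5): V = q^(-9/2) - q^(-5/2) - q^(-3/2) - q^(-1/2)
V(D2) = -q^(3/2) - 2q^(7/2) + q^(9/2) - q^(11/2) + q^(13/2)  [13 crossings, <D> = -A^-5 + A^-1 - A^3 + 2A^7 + A^15, w = +7]
observation: comparing 2 Jones polynomials yields 2 groups


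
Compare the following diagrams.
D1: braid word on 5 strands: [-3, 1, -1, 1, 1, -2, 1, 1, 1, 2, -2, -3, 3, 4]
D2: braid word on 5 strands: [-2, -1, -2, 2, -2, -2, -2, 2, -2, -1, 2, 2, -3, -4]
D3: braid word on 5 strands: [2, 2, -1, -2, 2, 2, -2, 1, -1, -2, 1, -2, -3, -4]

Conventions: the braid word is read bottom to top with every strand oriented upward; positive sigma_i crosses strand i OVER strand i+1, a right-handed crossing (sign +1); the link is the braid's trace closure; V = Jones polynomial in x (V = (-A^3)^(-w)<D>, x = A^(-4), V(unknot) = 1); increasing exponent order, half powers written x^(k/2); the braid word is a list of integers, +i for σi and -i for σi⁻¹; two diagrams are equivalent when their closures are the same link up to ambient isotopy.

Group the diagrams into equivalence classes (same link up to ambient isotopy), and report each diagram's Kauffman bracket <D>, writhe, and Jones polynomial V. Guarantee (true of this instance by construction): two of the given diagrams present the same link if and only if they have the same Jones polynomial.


classes: {D1} | {D2} | {D3}
V(D1) = x^2 + x^4 - x^5 + x^6 - x^7  [14 crossings, <D> = -A^-16 + A^-12 - A^-8 + A^-4 + A^4, w = +4]
V(D2) = -x^-6 + x^-5 - x^-4 + 2x^-3 - x^-2 + x^-1  [14 crossings, <D> = A^-14 - A^-10 + 2A^-6 - A^-2 + A^2 - A^6, w = -6]
V(D3) = 1  [14 crossings, <D> = A^-6, w = -2]
note: 3 classes among 3 diagrams; unequal V(x) rules out equality


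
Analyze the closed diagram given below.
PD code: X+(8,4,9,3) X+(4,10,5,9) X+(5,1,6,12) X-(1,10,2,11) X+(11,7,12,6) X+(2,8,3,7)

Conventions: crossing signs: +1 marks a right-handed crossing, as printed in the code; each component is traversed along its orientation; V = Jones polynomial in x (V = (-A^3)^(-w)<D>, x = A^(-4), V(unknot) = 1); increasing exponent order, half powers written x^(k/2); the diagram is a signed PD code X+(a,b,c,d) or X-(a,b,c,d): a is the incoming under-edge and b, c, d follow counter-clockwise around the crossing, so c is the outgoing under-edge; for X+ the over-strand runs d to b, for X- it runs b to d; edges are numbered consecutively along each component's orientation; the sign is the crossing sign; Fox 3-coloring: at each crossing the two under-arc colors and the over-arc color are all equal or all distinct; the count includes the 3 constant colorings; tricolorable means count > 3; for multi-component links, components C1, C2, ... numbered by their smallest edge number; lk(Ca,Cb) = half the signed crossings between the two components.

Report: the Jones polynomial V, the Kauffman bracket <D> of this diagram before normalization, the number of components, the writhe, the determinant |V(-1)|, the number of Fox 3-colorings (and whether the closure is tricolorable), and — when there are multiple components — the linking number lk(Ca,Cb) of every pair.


Jones polynomial: V(x) = x - x^2 + 2x^3 - x^4 + x^5 - x^6
<D> = -A^-12 + A^-8 - A^-4 + 2 - A^4 + A^8; writhe +4
components 1, writhe +4 (6 crossings)
3-colorings: 3 of 3^6, det 7 — not tricolorable
note: w = +4 shifts under R1 moves; the (-A^3)^(-4) factor cancels that in V


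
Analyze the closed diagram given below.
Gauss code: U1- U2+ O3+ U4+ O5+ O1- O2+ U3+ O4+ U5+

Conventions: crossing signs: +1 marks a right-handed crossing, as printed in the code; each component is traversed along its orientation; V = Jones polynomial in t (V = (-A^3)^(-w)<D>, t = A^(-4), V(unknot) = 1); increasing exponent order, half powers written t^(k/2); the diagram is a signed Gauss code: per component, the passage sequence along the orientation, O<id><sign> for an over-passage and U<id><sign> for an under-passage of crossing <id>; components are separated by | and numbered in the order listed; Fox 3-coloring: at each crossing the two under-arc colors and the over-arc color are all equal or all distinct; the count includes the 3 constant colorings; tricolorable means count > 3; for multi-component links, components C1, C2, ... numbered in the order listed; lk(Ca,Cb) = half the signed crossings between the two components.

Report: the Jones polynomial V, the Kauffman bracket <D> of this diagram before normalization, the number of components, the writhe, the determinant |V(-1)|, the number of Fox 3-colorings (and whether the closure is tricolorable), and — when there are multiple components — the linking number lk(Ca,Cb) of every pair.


V(t) = t + t^3 - t^4
bracket: A^-7 - A^-3 - A^5, w = +3
1 component, writhe +3, over 5 crossings
det 3, colorings 9 of 3^5 — tricolorable
observation: |V(-1)| = 3: so tricolorable, since 3 divides 3


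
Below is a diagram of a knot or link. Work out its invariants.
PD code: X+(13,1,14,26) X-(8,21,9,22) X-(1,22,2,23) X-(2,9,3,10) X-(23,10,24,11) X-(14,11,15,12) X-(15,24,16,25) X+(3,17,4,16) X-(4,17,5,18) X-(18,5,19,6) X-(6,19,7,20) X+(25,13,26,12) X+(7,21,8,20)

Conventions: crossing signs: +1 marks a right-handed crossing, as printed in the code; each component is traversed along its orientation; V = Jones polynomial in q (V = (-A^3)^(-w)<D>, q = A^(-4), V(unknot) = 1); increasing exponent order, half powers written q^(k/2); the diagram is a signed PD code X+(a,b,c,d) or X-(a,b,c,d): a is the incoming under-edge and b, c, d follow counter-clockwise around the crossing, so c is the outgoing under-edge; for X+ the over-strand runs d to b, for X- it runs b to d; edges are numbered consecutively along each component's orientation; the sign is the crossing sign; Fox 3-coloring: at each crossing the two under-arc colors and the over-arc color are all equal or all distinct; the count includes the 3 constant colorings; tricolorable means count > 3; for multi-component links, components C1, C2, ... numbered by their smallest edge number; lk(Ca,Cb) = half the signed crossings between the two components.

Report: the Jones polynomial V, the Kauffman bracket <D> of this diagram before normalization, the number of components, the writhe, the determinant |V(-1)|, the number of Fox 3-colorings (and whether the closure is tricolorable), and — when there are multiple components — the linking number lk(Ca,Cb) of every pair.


V = -q^-4 + q^-3 + q^-1
<D> = -A^-11 - A^-3 + A (w = -5)
1 component over 13 crossings, w = -5
9 Fox colorings among 3^13, |V(-1)| = 3: tricolorable
why: V spans 3 powers of q: at least 3 crossings in any diagram


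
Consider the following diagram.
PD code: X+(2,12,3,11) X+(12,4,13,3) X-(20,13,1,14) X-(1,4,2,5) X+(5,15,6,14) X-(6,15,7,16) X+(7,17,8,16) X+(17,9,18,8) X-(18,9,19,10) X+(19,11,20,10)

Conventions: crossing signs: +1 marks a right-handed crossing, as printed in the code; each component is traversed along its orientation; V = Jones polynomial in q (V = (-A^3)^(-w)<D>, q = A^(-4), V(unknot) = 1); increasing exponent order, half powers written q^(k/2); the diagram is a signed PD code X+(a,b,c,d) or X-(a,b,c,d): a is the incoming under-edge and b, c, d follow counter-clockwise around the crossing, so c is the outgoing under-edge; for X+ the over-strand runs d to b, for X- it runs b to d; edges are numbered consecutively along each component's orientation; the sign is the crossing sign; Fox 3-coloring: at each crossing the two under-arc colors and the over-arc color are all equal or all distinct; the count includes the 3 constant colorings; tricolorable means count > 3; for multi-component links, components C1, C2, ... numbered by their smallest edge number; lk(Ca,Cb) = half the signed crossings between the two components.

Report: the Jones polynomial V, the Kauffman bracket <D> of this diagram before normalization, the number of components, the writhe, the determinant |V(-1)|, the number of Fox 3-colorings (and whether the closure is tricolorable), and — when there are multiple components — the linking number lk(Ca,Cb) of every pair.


V = q + q^3 - q^4
<D> = -A^-10 + A^-6 + A^2 (w = +2)
1 component over 10 crossings, w = +2
9 Fox colorings among 3^10, |V(-1)| = 3: tricolorable
why: det 3 = |V(-1)|; divisible by 3, so tricolorable


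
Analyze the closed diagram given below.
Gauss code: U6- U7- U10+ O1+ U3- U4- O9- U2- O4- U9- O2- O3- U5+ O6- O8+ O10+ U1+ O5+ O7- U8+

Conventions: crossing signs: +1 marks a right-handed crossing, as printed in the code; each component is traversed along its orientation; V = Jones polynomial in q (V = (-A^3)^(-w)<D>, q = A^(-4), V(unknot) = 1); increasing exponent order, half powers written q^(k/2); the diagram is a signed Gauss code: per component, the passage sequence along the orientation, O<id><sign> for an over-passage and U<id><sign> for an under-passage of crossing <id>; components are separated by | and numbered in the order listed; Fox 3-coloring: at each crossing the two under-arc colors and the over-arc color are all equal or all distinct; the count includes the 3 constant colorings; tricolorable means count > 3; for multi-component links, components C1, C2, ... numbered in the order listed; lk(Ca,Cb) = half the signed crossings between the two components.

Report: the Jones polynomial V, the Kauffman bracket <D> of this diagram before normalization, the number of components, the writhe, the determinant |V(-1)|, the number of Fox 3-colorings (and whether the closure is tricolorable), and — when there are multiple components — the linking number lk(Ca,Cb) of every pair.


V = -q^-3 + q^-2 - q^-1 + 3 - q + q^2 - q^3
<D> = -A^-18 + A^-14 - A^-10 + 3A^-6 - A^-2 + A^2 - A^6 (w = -2)
1 component over 10 crossings, w = -2
27 Fox colorings among 3^10, |V(-1)| = 9: tricolorable
why: palindromic: swapping q for 1/q fixes V


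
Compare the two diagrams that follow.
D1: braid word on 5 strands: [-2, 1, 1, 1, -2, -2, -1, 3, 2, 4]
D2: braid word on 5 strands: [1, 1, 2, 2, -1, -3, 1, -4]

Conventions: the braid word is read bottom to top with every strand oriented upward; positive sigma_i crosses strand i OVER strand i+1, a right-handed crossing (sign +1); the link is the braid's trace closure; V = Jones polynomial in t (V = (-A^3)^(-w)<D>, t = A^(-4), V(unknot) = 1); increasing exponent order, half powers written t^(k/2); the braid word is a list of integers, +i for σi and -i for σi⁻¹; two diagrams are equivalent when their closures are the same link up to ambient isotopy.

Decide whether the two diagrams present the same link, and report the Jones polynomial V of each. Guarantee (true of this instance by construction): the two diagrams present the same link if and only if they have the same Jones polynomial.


equivalent: no
D1 (bracket A^-2 + 2A^6 + A^14; 10 crossings at w = +2): V = t^-2 + 2 + t^2
V(D2) = t + 2t^3 + t^5  (w +2, c 8, <D> = A^-14 + 2A^-6 + A^2)
key observation: 2 values of V(t) split the 2 diagrams


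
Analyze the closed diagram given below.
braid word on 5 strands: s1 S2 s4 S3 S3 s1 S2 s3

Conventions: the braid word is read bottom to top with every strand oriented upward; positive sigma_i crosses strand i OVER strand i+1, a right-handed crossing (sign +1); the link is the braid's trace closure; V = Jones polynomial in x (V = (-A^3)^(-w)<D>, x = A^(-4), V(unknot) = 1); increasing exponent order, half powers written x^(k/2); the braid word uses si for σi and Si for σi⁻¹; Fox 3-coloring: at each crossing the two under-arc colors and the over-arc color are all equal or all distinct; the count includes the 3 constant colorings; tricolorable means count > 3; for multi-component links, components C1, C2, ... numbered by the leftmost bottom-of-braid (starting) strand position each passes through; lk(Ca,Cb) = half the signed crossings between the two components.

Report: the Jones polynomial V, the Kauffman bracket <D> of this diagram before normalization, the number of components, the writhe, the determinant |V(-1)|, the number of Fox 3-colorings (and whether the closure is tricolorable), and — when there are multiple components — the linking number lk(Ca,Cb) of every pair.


V(x) = x^-4 - x^-3 + x^-2 - 2x^-1 + 2 - x + x^2
bracket: A^-8 - A^-4 + 2 - 2A^4 + A^8 - A^12 + A^16, w = 0
1 component, writhe 0, over 8 crossings
det 9, colorings 9 of 3^8 — tricolorable
observation: det 9 = |V(-1)|; divisible by 3, so tricolorable


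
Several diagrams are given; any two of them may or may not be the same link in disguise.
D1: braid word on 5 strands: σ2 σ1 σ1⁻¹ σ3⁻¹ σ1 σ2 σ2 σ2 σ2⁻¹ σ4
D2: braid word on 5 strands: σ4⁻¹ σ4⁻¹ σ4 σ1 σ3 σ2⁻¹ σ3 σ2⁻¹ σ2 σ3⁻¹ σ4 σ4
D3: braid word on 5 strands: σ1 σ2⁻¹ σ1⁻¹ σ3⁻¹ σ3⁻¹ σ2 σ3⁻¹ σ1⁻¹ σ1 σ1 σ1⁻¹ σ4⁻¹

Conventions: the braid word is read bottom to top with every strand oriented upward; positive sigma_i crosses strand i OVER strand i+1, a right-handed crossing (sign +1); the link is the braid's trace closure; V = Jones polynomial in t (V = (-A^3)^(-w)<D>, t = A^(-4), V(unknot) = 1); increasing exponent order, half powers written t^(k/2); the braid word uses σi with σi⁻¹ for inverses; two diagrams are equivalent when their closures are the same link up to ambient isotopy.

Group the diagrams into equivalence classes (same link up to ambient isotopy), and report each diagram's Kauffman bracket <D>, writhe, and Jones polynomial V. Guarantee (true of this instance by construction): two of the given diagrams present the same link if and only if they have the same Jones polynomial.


grouping into links: {D1} | {D2} | {D3}
V(D1) = t + t^3 - t^4  (w +4, c 10, <D> = -A^-4 + 1 + A^8)
V(D2) = 1  (w +2, c 12, <D> = A^6)
D3 (bracket A^-8 + 1 - A^4; 12 crossings at w = -4): V = -t^-4 + t^-3 + t^-1
why: 3 values of V(t) split the 3 diagrams


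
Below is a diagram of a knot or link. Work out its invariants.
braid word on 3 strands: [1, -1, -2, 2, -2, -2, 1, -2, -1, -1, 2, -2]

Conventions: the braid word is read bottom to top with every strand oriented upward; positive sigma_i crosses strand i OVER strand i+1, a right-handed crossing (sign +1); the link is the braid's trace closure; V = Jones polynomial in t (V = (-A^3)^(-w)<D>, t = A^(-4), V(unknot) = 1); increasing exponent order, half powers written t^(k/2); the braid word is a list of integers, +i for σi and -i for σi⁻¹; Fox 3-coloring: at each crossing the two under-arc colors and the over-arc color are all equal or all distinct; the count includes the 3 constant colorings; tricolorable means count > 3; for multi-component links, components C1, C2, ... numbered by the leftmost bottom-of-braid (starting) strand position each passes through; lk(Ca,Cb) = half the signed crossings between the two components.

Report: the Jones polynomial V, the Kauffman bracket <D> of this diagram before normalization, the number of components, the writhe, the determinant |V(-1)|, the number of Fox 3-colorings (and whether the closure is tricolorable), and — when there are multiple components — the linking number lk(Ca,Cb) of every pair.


V(t) = -t^-6 + t^-5 - t^-4 + 2t^-3 - t^-2 + t^-1
bracket: A^-8 - A^-4 + 2 - A^4 + A^8 - A^12, w = -4
1 component, writhe -4, over 12 crossings
det 7, colorings 3 of 3^12 — not tricolorable
observation: |V(-1)| = 7: so not tricolorable, since 3 does not divide 7


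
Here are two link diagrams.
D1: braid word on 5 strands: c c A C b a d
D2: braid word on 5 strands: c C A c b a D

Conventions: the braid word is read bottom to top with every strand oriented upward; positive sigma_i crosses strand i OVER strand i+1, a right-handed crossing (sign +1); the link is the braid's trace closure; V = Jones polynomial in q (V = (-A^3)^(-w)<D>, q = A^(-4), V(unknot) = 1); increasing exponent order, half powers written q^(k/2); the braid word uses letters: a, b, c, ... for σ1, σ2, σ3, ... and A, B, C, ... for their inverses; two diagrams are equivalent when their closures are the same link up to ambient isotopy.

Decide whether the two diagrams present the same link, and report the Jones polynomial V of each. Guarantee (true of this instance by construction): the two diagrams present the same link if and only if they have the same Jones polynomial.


equivalent: yes
V(D1) = -q^(-1/2) - q^(1/2)  (w +3, c 7, <D> = A^7 + A^11)
V(D2) = -q^(-1/2) - q^(1/2)  (w +1, c 7, <D> = A + A^5)
why: from 7 to 7 crossings by R-moves: one link, two diagrams


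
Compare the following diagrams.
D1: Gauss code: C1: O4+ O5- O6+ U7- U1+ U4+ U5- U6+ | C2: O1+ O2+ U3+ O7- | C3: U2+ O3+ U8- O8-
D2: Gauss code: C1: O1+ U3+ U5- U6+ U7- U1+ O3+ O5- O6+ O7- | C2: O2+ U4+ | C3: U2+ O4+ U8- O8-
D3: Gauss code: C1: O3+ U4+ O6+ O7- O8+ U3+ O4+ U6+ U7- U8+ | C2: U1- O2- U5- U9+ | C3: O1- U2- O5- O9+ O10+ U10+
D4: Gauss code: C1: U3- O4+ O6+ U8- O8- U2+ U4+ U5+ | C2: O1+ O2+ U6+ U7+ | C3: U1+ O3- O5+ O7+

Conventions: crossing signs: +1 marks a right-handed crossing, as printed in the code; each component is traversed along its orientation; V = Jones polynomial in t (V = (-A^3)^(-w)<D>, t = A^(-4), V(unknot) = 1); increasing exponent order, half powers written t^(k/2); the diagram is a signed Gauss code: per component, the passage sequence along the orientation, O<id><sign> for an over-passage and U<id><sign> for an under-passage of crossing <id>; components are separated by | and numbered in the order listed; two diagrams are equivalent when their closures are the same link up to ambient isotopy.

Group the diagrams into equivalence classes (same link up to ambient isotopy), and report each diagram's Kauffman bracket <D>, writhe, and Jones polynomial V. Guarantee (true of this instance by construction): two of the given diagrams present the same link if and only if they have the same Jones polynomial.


equivalence classes: {D1, D2} | {D3} | {D4}
D1 (bracket A^-6 + A^-2 + A^2 + A^6; 8 crossings at w = +2): V = 1 + t + t^2 + t^3
V(D2) = 1 + t + t^2 + t^3  [8 crossings, <D> = A^-6 + A^-2 + A^2 + A^6, w = +2]
D3 (bracket -A^-10 + A^2 + 2A^6 + A^10 + A^14; 10 crossings at w = +2): V = t^-2 + t^-1 + 2 + t - t^4
V(D4) = t + 2t^3 + t^5  [8 crossings, <D> = A^-8 + 2 + A^8, w = +4]
key observation: V(t) takes 3 values over 4 diagrams, fixing the grouping


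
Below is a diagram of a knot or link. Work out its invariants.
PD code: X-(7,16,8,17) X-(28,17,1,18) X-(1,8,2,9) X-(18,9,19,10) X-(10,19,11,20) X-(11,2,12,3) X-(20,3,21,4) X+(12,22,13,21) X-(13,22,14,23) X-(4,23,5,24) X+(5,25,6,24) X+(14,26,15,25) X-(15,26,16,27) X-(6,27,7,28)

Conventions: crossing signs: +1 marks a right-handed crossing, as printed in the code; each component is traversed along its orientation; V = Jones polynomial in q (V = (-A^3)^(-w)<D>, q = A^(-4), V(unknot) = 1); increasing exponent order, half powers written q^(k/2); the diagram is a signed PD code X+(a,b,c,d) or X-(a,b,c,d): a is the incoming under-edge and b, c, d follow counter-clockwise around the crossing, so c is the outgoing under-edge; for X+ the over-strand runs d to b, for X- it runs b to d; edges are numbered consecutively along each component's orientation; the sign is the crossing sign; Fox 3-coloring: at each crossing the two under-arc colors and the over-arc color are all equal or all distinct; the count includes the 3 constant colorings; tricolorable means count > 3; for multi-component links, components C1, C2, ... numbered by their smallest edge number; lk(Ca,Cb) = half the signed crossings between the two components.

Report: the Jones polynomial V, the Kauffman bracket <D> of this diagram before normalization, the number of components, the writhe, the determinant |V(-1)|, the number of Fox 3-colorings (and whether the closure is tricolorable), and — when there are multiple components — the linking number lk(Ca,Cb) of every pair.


V(q) = -q^-8 + q^-5 + q^-3
bracket: A^-12 + A^-4 - A^8, w = -8
1 component, writhe -8, over 14 crossings
det 3, colorings 9 of 3^14 — tricolorable
observation: |V(-1)| = 3: so tricolorable, since 3 divides 3


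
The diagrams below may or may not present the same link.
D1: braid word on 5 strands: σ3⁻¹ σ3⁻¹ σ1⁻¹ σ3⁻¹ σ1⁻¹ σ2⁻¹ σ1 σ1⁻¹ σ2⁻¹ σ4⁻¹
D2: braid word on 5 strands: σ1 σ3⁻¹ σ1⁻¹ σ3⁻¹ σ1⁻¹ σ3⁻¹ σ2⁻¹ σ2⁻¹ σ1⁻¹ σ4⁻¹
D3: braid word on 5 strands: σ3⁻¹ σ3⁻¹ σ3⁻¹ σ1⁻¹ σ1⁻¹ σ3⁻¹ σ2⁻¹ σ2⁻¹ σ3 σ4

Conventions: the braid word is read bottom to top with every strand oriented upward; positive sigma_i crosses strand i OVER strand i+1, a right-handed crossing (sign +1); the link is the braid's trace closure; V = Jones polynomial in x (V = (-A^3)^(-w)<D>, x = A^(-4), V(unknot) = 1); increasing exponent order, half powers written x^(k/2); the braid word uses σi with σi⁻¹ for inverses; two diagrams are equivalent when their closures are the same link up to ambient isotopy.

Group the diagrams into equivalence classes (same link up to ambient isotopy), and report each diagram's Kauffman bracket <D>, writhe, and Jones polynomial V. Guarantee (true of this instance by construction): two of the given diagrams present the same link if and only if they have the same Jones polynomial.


classes: {D1, D2, D3}
V(D1) = -x^-9 + x^-8 - 2x^-7 + 3x^-6 - x^-5 + 3x^-4 + x^-2  [10 crossings, <D> = A^-16 + 3A^-8 - A^-4 + 3 - 2A^4 + A^8 - A^12, w = -8]
V(D2) = -x^-9 + x^-8 - 2x^-7 + 3x^-6 - x^-5 + 3x^-4 + x^-2  (w -8, c 10, <D> = A^-16 + 3A^-8 - A^-4 + 3 - 2A^4 + A^8 - A^12)
V(D3) = -x^-9 + x^-8 - 2x^-7 + 3x^-6 - x^-5 + 3x^-4 + x^-2  [10 crossings, <D> = A^-10 + 3A^-2 - A^2 + 3A^6 - 2A^10 + A^14 - A^18, w = -6]
note: one V(x) for all 3 diagrams — one class (guaranteed)


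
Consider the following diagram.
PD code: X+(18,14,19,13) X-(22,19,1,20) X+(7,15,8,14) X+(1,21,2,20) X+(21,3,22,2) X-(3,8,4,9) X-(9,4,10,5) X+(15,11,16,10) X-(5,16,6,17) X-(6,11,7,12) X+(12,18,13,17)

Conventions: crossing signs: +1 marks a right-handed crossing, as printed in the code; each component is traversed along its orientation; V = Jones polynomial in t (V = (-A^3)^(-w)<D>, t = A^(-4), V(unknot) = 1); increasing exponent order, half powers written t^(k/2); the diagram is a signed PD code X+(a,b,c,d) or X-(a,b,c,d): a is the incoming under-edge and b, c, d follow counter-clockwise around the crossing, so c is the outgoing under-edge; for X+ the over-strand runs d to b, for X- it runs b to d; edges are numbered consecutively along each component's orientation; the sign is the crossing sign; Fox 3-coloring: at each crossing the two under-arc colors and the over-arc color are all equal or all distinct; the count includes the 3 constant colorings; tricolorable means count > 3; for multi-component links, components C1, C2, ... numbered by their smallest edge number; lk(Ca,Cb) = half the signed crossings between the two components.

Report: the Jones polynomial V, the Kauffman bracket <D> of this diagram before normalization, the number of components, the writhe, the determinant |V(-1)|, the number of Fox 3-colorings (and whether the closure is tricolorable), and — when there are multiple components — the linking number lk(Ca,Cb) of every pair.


Jones polynomial: V(t) = -t^-3 + t^-2 - t^-1 + 3 - t + t^2 - t^3
<D> = A^-9 - A^-5 + A^-1 - 3A^3 + A^7 - A^11 + A^15; writhe +1
components 1, writhe +1 (11 crossings)
3-colorings: 27 of 3^11, det 9 — tricolorable
note: det 9 = |V(-1)|; divisible by 3, so tricolorable


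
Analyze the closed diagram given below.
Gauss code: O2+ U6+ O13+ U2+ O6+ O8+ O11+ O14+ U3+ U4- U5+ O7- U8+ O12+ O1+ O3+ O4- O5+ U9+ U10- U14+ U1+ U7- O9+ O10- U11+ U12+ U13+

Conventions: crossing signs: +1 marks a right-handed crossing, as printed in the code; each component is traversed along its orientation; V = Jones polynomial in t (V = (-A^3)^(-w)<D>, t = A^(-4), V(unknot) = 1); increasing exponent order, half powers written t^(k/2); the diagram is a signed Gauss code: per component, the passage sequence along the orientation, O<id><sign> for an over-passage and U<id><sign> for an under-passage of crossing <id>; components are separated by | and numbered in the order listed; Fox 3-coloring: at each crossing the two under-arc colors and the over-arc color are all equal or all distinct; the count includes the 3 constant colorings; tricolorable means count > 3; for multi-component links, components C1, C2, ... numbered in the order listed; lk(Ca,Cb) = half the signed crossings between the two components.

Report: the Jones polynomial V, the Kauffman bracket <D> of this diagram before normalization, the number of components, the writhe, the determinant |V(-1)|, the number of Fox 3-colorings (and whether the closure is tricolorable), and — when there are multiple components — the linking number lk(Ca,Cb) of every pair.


V = t^2 + 2t^4 - 2t^5 + t^6 - 2t^7 + t^8
<D> = A^-8 - 2A^-4 + 1 - 2A^4 + 2A^8 + A^16 (w = +8)
1 component over 14 crossings, w = +8
27 Fox colorings among 3^14, |V(-1)| = 9: tricolorable
why: V spans 6 powers of t: at least 6 crossings in any diagram


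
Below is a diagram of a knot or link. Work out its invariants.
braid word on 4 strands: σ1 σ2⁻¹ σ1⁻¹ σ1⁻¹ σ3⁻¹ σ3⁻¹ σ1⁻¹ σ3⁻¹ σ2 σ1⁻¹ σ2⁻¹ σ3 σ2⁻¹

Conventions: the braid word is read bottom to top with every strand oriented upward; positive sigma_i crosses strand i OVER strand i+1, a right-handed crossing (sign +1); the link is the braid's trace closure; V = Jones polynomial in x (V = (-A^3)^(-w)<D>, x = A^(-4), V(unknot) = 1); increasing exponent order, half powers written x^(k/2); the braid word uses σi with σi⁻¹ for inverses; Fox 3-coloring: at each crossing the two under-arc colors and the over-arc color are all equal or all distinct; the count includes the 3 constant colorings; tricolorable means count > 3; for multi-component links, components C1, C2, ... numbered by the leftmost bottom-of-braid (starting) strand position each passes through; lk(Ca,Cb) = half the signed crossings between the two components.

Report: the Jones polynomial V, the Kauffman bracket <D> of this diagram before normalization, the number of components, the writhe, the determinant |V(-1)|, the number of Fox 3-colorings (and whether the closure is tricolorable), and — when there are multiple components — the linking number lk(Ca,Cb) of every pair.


V(x) = x^-12 - 3x^-11 + 6x^-10 - 9x^-9 + 10x^-8 - 12x^-7 + 11x^-6 - 8x^-5 + 6x^-4 - 2x^-3 + x^-2
bracket: -A^-13 + 2A^-9 - 6A^-5 + 8A^-1 - 11A^3 + 12A^7 - 10A^11 + 9A^15 - 6A^19 + 3A^23 - A^27, w = -7
1 component, writhe -7, over 13 crossings
det 69, colorings 9 of 3^13 — tricolorable
observation: |V(-1)| = 69: so tricolorable, since 3 divides 69


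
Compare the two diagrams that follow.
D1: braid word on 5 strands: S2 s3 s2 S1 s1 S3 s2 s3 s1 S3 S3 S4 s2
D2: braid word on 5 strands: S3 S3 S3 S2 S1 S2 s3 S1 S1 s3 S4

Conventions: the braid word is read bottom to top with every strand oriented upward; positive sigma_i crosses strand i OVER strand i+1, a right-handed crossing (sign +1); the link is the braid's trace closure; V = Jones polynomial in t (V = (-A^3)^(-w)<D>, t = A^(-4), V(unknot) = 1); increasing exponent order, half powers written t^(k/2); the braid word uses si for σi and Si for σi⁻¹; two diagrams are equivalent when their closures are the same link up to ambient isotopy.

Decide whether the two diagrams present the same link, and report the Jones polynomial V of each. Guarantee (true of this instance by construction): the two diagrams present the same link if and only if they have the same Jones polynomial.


equivalent: no
V(D1) = -t^(1/2) - t^(5/2)  (w +1, c 13, <D> = A^-7 + A)
V(D2) = -t^(-11/2) + t^(-9/2) - t^(-7/2) - t^(-3/2)  [11 crossings, <D> = A^-15 + A^-7 - A^-3 + A, w = -7]
key observation: V(t) takes 2 values over 2 diagrams, fixing the grouping


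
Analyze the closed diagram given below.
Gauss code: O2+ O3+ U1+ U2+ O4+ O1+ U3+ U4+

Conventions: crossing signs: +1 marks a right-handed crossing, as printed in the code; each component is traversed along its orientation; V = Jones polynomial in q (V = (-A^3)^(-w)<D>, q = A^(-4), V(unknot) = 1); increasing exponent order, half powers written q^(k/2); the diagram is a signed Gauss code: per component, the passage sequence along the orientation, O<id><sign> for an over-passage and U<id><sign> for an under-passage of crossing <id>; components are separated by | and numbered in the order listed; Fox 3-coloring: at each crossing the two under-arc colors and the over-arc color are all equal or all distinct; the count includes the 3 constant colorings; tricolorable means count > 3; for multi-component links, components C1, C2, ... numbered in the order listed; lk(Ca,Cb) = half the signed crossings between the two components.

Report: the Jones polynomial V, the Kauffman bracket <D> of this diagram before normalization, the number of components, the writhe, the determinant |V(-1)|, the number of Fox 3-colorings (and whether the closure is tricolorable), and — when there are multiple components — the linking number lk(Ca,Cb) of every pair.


V(q) = q + q^3 - q^4
bracket: -A^-4 + 1 + A^8, w = +4
1 component, writhe +4, over 4 crossings
det 3, colorings 9 of 3^4 — tricolorable
observation: V spans 3 powers of q: at least 3 crossings in any diagram
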